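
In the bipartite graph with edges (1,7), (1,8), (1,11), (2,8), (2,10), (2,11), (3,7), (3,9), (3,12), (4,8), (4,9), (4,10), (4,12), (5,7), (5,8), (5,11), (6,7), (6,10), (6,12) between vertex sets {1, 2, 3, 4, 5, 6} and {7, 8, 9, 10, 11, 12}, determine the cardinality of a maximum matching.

Step 1: List the neighbors of each left vertex:
  1: 7, 8, 11
  2: 8, 10, 11
  3: 7, 9, 12
  4: 8, 9, 10, 12
  5: 7, 8, 11
  6: 7, 10, 12

Step 2: Greedily match left vertices, then look for augmenting paths:
  Match 1 -- 7
  Match 2 -- 8
  Match 3 -- 9
  Match 4 -- 10
  Match 5 -- 11
  Match 6 -- 12
  No augmenting path remains.

Step 3: Verify this is maximum:
  Matching size 6 = min(|L|, |R|) = min(6, 6), which is an upper bound, so this matching is maximum.

Maximum matching: {(1,7), (2,8), (3,9), (4,10), (5,11), (6,12)}
Size: 6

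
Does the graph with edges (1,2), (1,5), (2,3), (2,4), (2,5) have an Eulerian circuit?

Step 1: Find the degree of each vertex:
  deg(1) = 2
  deg(2) = 4
  deg(3) = 1
  deg(4) = 1
  deg(5) = 2

Step 2: Count vertices with odd degree:
  Odd-degree vertices: 3, 4 (2 total)

Step 3: Apply Euler's theorem:
  - Eulerian circuit exists iff graph is connected and all vertices have even degree
  - Eulerian path exists iff graph is connected and has 0 or 2 odd-degree vertices

Graph is connected with exactly 2 odd-degree vertices (3, 4).
Eulerian path exists (starting and ending at the odd-degree vertices), but no Eulerian circuit.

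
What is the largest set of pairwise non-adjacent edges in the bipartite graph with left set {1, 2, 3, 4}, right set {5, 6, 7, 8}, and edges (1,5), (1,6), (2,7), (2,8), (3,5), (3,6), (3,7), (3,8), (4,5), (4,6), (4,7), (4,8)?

Step 1: List the neighbors of each left vertex:
  1: 5, 6
  2: 7, 8
  3: 5, 6, 7, 8
  4: 5, 6, 7, 8

Step 2: Greedily match left vertices, then look for augmenting paths:
  Match 1 -- 5
  Match 2 -- 7
  Match 3 -- 6
  Match 4 -- 8
  No augmenting path remains.

Step 3: Verify this is maximum:
  Matching size 4 = min(|L|, |R|) = min(4, 4), which is an upper bound, so this matching is maximum.

Maximum matching: {(1,5), (2,7), (3,6), (4,8)}
Size: 4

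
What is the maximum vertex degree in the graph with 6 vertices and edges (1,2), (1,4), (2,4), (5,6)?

Step 1: Count edges incident to each vertex:
  deg(1) = 2 (neighbors: 2, 4)
  deg(2) = 2 (neighbors: 1, 4)
  deg(3) = 0 (neighbors: none)
  deg(4) = 2 (neighbors: 1, 2)
  deg(5) = 1 (neighbors: 6)
  deg(6) = 1 (neighbors: 5)

Step 2: Find maximum:
  max(2, 2, 0, 2, 1, 1) = 2 (vertex 1)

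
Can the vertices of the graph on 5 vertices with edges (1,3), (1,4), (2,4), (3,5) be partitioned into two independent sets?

Step 1: Attempt 2-coloring using BFS:
  Start at vertex 1, assign color 0
  Color vertex 3 with color 1 (neighbor of 1)
  Color vertex 4 with color 1 (neighbor of 1)
  Color vertex 5 with color 0 (neighbor of 3)
  Color vertex 2 with color 0 (neighbor of 4)

Step 2: 2-coloring succeeded. No conflicts found.
  Set A (color 0): {1, 2, 5}
  Set B (color 1): {3, 4}

The graph is bipartite with partition {1, 2, 5}, {3, 4}.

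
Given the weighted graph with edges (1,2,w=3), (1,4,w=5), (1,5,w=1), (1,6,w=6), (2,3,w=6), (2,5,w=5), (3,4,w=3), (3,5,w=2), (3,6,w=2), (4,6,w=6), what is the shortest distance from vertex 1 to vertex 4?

Step 1: Build adjacency list with weights:
  1: 2(w=3), 4(w=5), 5(w=1), 6(w=6)
  2: 1(w=3), 3(w=6), 5(w=5)
  3: 2(w=6), 4(w=3), 5(w=2), 6(w=2)
  4: 1(w=5), 3(w=3), 6(w=6)
  5: 1(w=1), 2(w=5), 3(w=2)
  6: 1(w=6), 3(w=2), 4(w=6)

Step 2: Apply Dijkstra's algorithm from vertex 1:
  Visit vertex 1 (distance=0)
    Update dist[2] = 3
    Update dist[4] = 5
    Update dist[5] = 1
    Update dist[6] = 6
  Visit vertex 5 (distance=1)
    Update dist[3] = 3
  Visit vertex 2 (distance=3)
  Visit vertex 3 (distance=3)
    Update dist[6] = 5
  Visit vertex 4 (distance=5)

Step 3: Shortest path: 1 -> 4
Total weight: 5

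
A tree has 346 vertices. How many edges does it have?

A tree on n vertices always has exactly n - 1 edges.
For n = 346: edges = 346 - 1 = 345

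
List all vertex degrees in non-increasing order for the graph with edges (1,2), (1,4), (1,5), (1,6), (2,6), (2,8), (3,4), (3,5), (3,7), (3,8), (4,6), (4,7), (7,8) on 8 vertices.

Step 1: Count edges incident to each vertex:
  deg(1) = 4 (neighbors: 2, 4, 5, 6)
  deg(2) = 3 (neighbors: 1, 6, 8)
  deg(3) = 4 (neighbors: 4, 5, 7, 8)
  deg(4) = 4 (neighbors: 1, 3, 6, 7)
  deg(5) = 2 (neighbors: 1, 3)
  deg(6) = 3 (neighbors: 1, 2, 4)
  deg(7) = 3 (neighbors: 3, 4, 8)
  deg(8) = 3 (neighbors: 2, 3, 7)

Step 2: Sort degrees in non-increasing order:
  Degrees: [4, 3, 4, 4, 2, 3, 3, 3] -> sorted: [4, 4, 4, 3, 3, 3, 3, 2]

Degree sequence: [4, 4, 4, 3, 3, 3, 3, 2]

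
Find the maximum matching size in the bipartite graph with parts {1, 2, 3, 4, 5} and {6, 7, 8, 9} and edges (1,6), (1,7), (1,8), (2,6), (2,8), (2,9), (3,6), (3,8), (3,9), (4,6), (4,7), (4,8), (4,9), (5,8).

Step 1: List the neighbors of each left vertex:
  1: 6, 7, 8
  2: 6, 8, 9
  3: 6, 8, 9
  4: 6, 7, 8, 9
  5: 8

Step 2: Greedily match left vertices, then look for augmenting paths:
  Match 1 -- 6
  Match 2 -- 8
  Match 3 -- 9
  Match 4 -- 7
  No augmenting path remains.

Step 3: Verify this is maximum:
  Matching size 4 = min(|L|, |R|) = min(5, 4), which is an upper bound, so this matching is maximum.

Maximum matching: {(1,6), (2,8), (3,9), (4,7)}
Size: 4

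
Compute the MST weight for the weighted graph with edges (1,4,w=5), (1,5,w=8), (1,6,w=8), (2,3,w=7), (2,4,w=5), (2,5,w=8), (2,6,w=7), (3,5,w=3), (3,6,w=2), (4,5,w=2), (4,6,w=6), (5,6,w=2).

Apply Kruskal's algorithm (sort edges by weight, add if no cycle):

Sorted edges by weight:
  (3,6) w=2
  (4,5) w=2
  (5,6) w=2
  (3,5) w=3
  (1,4) w=5
  (2,4) w=5
  (4,6) w=6
  (2,3) w=7
  (2,6) w=7
  (1,5) w=8
  (1,6) w=8
  (2,5) w=8

Add edge (3,6) w=2 -- no cycle. Running total: 2
Add edge (4,5) w=2 -- no cycle. Running total: 4
Add edge (5,6) w=2 -- no cycle. Running total: 6
Skip edge (3,5) w=3 -- would create cycle
Add edge (1,4) w=5 -- no cycle. Running total: 11
Add edge (2,4) w=5 -- no cycle. Running total: 16

MST edges: (3,6,w=2), (4,5,w=2), (5,6,w=2), (1,4,w=5), (2,4,w=5)
Total MST weight: 2 + 2 + 2 + 5 + 5 = 16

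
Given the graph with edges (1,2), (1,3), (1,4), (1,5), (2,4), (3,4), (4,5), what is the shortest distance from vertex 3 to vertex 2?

Step 1: Build adjacency list:
  1: 2, 3, 4, 5
  2: 1, 4
  3: 1, 4
  4: 1, 2, 3, 5
  5: 1, 4

Step 2: BFS from vertex 3 to find shortest path to 2:
  vertex 1 reached at distance 1
  vertex 4 reached at distance 1
  vertex 2 reached at distance 2

Step 3: Shortest path: 3 -> 1 -> 2
Path length: 2 edges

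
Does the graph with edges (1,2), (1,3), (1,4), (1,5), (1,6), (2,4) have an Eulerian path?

Step 1: Find the degree of each vertex:
  deg(1) = 5
  deg(2) = 2
  deg(3) = 1
  deg(4) = 2
  deg(5) = 1
  deg(6) = 1

Step 2: Count vertices with odd degree:
  Odd-degree vertices: 1, 3, 5, 6 (4 total)

Step 3: Apply Euler's theorem:
  - Eulerian circuit exists iff graph is connected and all vertices have even degree
  - Eulerian path exists iff graph is connected and has 0 or 2 odd-degree vertices

Graph has 4 odd-degree vertices (need 0 or 2).
Neither Eulerian path nor Eulerian circuit exists.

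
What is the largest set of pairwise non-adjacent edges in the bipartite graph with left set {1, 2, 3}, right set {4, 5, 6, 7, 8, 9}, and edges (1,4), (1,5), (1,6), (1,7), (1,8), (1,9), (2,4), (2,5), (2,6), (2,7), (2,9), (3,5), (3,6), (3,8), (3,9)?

Step 1: List the neighbors of each left vertex:
  1: 4, 5, 6, 7, 8, 9
  2: 4, 5, 6, 7, 9
  3: 5, 6, 8, 9

Step 2: Greedily match left vertices, then look for augmenting paths:
  Match 1 -- 4
  Match 2 -- 5
  Match 3 -- 6
  No augmenting path remains.

Step 3: Verify this is maximum:
  Matching size 3 = min(|L|, |R|) = min(3, 6), which is an upper bound, so this matching is maximum.

Maximum matching: {(1,4), (2,5), (3,6)}
Size: 3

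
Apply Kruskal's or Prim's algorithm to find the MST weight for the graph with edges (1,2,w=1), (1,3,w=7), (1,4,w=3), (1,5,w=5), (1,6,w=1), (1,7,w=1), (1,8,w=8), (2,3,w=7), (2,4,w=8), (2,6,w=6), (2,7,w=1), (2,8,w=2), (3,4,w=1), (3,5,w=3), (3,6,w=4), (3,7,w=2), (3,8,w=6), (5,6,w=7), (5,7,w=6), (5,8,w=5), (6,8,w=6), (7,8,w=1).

Apply Kruskal's algorithm (sort edges by weight, add if no cycle):

Sorted edges by weight:
  (1,2) w=1
  (1,6) w=1
  (1,7) w=1
  (2,7) w=1
  (3,4) w=1
  (7,8) w=1
  (2,8) w=2
  (3,7) w=2
  (1,4) w=3
  (3,5) w=3
  (3,6) w=4
  (1,5) w=5
  (5,8) w=5
  (2,6) w=6
  (3,8) w=6
  (5,7) w=6
  (6,8) w=6
  (1,3) w=7
  (2,3) w=7
  (5,6) w=7
  (1,8) w=8
  (2,4) w=8

Add edge (1,2) w=1 -- no cycle. Running total: 1
Add edge (1,6) w=1 -- no cycle. Running total: 2
Add edge (1,7) w=1 -- no cycle. Running total: 3
Skip edge (2,7) w=1 -- would create cycle
Add edge (3,4) w=1 -- no cycle. Running total: 4
Add edge (7,8) w=1 -- no cycle. Running total: 5
Skip edge (2,8) w=2 -- would create cycle
Add edge (3,7) w=2 -- no cycle. Running total: 7
Skip edge (1,4) w=3 -- would create cycle
Add edge (3,5) w=3 -- no cycle. Running total: 10

MST edges: (1,2,w=1), (1,6,w=1), (1,7,w=1), (3,4,w=1), (7,8,w=1), (3,7,w=2), (3,5,w=3)
Total MST weight: 1 + 1 + 1 + 1 + 1 + 2 + 3 = 10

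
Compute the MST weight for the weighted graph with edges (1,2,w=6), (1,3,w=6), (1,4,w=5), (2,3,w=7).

Apply Kruskal's algorithm (sort edges by weight, add if no cycle):

Sorted edges by weight:
  (1,4) w=5
  (1,3) w=6
  (1,2) w=6
  (2,3) w=7

Add edge (1,4) w=5 -- no cycle. Running total: 5
Add edge (1,3) w=6 -- no cycle. Running total: 11
Add edge (1,2) w=6 -- no cycle. Running total: 17

MST edges: (1,4,w=5), (1,3,w=6), (1,2,w=6)
Total MST weight: 5 + 6 + 6 = 17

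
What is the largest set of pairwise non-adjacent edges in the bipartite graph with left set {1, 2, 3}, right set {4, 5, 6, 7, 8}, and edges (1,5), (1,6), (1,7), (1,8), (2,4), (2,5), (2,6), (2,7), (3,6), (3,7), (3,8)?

Step 1: List the neighbors of each left vertex:
  1: 5, 6, 7, 8
  2: 4, 5, 6, 7
  3: 6, 7, 8

Step 2: Greedily match left vertices, then look for augmenting paths:
  Match 1 -- 5
  Match 2 -- 4
  Match 3 -- 6
  No augmenting path remains.

Step 3: Verify this is maximum:
  Matching size 3 = min(|L|, |R|) = min(3, 5), which is an upper bound, so this matching is maximum.

Maximum matching: {(1,5), (2,4), (3,6)}
Size: 3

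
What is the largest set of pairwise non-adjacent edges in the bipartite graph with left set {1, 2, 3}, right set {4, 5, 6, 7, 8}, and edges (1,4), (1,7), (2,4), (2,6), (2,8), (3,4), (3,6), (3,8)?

Step 1: List the neighbors of each left vertex:
  1: 4, 7
  2: 4, 6, 8
  3: 4, 6, 8

Step 2: Greedily match left vertices, then look for augmenting paths:
  Match 1 -- 4
  Match 2 -- 6
  Match 3 -- 8
  No augmenting path remains.

Step 3: Verify this is maximum:
  Matching size 3 = min(|L|, |R|) = min(3, 5), which is an upper bound, so this matching is maximum.

Maximum matching: {(1,4), (2,6), (3,8)}
Size: 3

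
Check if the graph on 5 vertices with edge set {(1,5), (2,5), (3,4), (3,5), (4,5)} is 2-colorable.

Step 1: Attempt 2-coloring using BFS:
  Start at vertex 1, assign color 0
  Color vertex 5 with color 1 (neighbor of 1)
  Color vertex 2 with color 0 (neighbor of 5)
  Color vertex 3 with color 0 (neighbor of 5)
  Color vertex 4 with color 0 (neighbor of 5)

Step 2: Conflict found! Vertices 3 and 4 are adjacent but have the same color.
This means the graph contains an odd cycle.

The graph is NOT bipartite.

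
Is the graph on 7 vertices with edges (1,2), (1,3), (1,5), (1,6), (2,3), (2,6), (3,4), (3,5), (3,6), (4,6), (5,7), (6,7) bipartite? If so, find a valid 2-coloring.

Step 1: Attempt 2-coloring using BFS:
  Start at vertex 1, assign color 0
  Color vertex 2 with color 1 (neighbor of 1)
  Color vertex 3 with color 1 (neighbor of 1)
  Color vertex 5 with color 1 (neighbor of 1)
  Color vertex 6 with color 1 (neighbor of 1)

Step 2: Conflict found! Vertices 2 and 3 are adjacent but have the same color.
This means the graph contains an odd cycle.

The graph is NOT bipartite.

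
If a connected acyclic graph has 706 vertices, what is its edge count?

A tree on n vertices always has exactly n - 1 edges.
For n = 706: edges = 706 - 1 = 705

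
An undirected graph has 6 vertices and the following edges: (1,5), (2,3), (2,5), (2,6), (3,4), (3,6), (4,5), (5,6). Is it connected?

Step 1: Build adjacency list from edges:
  1: 5
  2: 3, 5, 6
  3: 2, 4, 6
  4: 3, 5
  5: 1, 2, 4, 6
  6: 2, 3, 5

Step 2: Run BFS/DFS from vertex 1:
  Visited: {1, 5, 2, 4, 6, 3}
  Reached 6 of 6 vertices

Step 3: All 6 vertices reached from vertex 1, so the graph is connected.
Answer: Yes, the graph is connected.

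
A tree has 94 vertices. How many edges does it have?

A tree on n vertices always has exactly n - 1 edges.
For n = 94: edges = 94 - 1 = 93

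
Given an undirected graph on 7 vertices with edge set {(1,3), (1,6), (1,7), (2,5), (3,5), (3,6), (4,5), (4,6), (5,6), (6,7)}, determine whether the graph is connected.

Step 1: Build adjacency list from edges:
  1: 3, 6, 7
  2: 5
  3: 1, 5, 6
  4: 5, 6
  5: 2, 3, 4, 6
  6: 1, 3, 4, 5, 7
  7: 1, 6

Step 2: Run BFS/DFS from vertex 1:
  Visited: {1, 3, 6, 7, 5, 4, 2}
  Reached 7 of 7 vertices

Step 3: All 7 vertices reached from vertex 1, so the graph is connected.
Answer: Yes, the graph is connected.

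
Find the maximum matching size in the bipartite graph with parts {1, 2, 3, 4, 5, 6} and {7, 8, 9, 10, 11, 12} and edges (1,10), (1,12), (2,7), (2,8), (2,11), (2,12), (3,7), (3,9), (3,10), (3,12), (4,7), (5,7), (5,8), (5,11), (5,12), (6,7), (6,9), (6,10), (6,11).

Step 1: List the neighbors of each left vertex:
  1: 10, 12
  2: 7, 8, 11, 12
  3: 7, 9, 10, 12
  4: 7
  5: 7, 8, 11, 12
  6: 7, 9, 10, 11

Step 2: Greedily match left vertices, then look for augmenting paths:
  Match 1 -- 10
  Match 2 -- 12
  Match 3 -- 9
  Match 4 -- 7
  Match 5 -- 8
  Match 6 -- 11
  No augmenting path remains.

Step 3: Verify this is maximum:
  Matching size 6 = min(|L|, |R|) = min(6, 6), which is an upper bound, so this matching is maximum.

Maximum matching: {(1,10), (2,12), (3,9), (4,7), (5,8), (6,11)}
Size: 6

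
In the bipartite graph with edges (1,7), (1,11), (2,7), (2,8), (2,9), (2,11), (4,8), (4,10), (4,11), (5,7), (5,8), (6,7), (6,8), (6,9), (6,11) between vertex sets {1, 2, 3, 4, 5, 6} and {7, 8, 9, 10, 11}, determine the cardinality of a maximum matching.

Step 1: List the neighbors of each left vertex:
  1: 7, 11
  2: 7, 8, 9, 11
  3: (none)
  4: 8, 10, 11
  5: 7, 8
  6: 7, 8, 9, 11

Step 2: Greedily match left vertices, then look for augmenting paths:
  Match 1 -- 11
  Match 2 -- 8
  Match 4 -- 10
  Match 5 -- 7
  Match 6 -- 9
  No augmenting path remains.

Step 3: Verify this is maximum:
  Matching size 5 = min(|L|, |R|) = min(6, 5), which is an upper bound, so this matching is maximum.

Maximum matching: {(1,11), (2,8), (4,10), (5,7), (6,9)}
Size: 5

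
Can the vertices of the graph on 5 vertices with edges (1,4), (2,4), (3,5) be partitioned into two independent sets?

Step 1: Attempt 2-coloring using BFS:
  Start at vertex 1, assign color 0
  Color vertex 4 with color 1 (neighbor of 1)
  Color vertex 2 with color 0 (neighbor of 4)
  Start new component at vertex 3, assign color 0
  Color vertex 5 with color 1 (neighbor of 3)

Step 2: 2-coloring succeeded. No conflicts found.
  Set A (color 0): {1, 2, 3}
  Set B (color 1): {4, 5}

The graph is bipartite with partition {1, 2, 3}, {4, 5}.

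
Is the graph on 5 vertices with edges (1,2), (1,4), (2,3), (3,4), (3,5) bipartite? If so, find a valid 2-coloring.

Step 1: Attempt 2-coloring using BFS:
  Start at vertex 1, assign color 0
  Color vertex 2 with color 1 (neighbor of 1)
  Color vertex 4 with color 1 (neighbor of 1)
  Color vertex 3 with color 0 (neighbor of 2)
  Color vertex 5 with color 1 (neighbor of 3)

Step 2: 2-coloring succeeded. No conflicts found.
  Set A (color 0): {1, 3}
  Set B (color 1): {2, 4, 5}

The graph is bipartite with partition {1, 3}, {2, 4, 5}.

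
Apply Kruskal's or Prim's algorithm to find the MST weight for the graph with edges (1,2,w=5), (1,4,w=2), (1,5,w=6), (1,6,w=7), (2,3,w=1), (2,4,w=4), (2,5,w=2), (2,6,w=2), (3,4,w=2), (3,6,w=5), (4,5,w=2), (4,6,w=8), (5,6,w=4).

Apply Kruskal's algorithm (sort edges by weight, add if no cycle):

Sorted edges by weight:
  (2,3) w=1
  (1,4) w=2
  (2,6) w=2
  (2,5) w=2
  (3,4) w=2
  (4,5) w=2
  (2,4) w=4
  (5,6) w=4
  (1,2) w=5
  (3,6) w=5
  (1,5) w=6
  (1,6) w=7
  (4,6) w=8

Add edge (2,3) w=1 -- no cycle. Running total: 1
Add edge (1,4) w=2 -- no cycle. Running total: 3
Add edge (2,6) w=2 -- no cycle. Running total: 5
Add edge (2,5) w=2 -- no cycle. Running total: 7
Add edge (3,4) w=2 -- no cycle. Running total: 9

MST edges: (2,3,w=1), (1,4,w=2), (2,6,w=2), (2,5,w=2), (3,4,w=2)
Total MST weight: 1 + 2 + 2 + 2 + 2 = 9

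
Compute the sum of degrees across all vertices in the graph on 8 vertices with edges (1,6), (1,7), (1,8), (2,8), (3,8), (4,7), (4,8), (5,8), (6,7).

Step 1: Count edges incident to each vertex:
  deg(1) = 3 (neighbors: 6, 7, 8)
  deg(2) = 1 (neighbors: 8)
  deg(3) = 1 (neighbors: 8)
  deg(4) = 2 (neighbors: 7, 8)
  deg(5) = 1 (neighbors: 8)
  deg(6) = 2 (neighbors: 1, 7)
  deg(7) = 3 (neighbors: 1, 4, 6)
  deg(8) = 5 (neighbors: 1, 2, 3, 4, 5)

Step 2: Sum all degrees:
  3 + 1 + 1 + 2 + 1 + 2 + 3 + 5 = 18

Verification: sum of degrees = 2 * |E| = 2 * 9 = 18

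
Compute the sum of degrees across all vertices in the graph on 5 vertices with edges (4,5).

Step 1: Count edges incident to each vertex:
  deg(1) = 0 (neighbors: none)
  deg(2) = 0 (neighbors: none)
  deg(3) = 0 (neighbors: none)
  deg(4) = 1 (neighbors: 5)
  deg(5) = 1 (neighbors: 4)

Step 2: Sum all degrees:
  0 + 0 + 0 + 1 + 1 = 2

Verification: sum of degrees = 2 * |E| = 2 * 1 = 2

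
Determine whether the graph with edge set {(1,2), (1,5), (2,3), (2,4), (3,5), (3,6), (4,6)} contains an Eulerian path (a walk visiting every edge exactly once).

Step 1: Find the degree of each vertex:
  deg(1) = 2
  deg(2) = 3
  deg(3) = 3
  deg(4) = 2
  deg(5) = 2
  deg(6) = 2

Step 2: Count vertices with odd degree:
  Odd-degree vertices: 2, 3 (2 total)

Step 3: Apply Euler's theorem:
  - Eulerian circuit exists iff graph is connected and all vertices have even degree
  - Eulerian path exists iff graph is connected and has 0 or 2 odd-degree vertices

Graph is connected with exactly 2 odd-degree vertices (2, 3).
Eulerian path exists (starting and ending at the odd-degree vertices), but no Eulerian circuit.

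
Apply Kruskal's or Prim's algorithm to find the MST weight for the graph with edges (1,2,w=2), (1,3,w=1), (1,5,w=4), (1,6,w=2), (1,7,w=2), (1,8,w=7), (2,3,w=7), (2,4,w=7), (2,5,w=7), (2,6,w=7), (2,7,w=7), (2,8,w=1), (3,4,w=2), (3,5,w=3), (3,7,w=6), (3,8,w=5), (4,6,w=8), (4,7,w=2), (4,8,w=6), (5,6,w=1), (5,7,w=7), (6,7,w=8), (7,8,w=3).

Apply Kruskal's algorithm (sort edges by weight, add if no cycle):

Sorted edges by weight:
  (1,3) w=1
  (2,8) w=1
  (5,6) w=1
  (1,6) w=2
  (1,7) w=2
  (1,2) w=2
  (3,4) w=2
  (4,7) w=2
  (3,5) w=3
  (7,8) w=3
  (1,5) w=4
  (3,8) w=5
  (3,7) w=6
  (4,8) w=6
  (1,8) w=7
  (2,4) w=7
  (2,5) w=7
  (2,3) w=7
  (2,6) w=7
  (2,7) w=7
  (5,7) w=7
  (4,6) w=8
  (6,7) w=8

Add edge (1,3) w=1 -- no cycle. Running total: 1
Add edge (2,8) w=1 -- no cycle. Running total: 2
Add edge (5,6) w=1 -- no cycle. Running total: 3
Add edge (1,6) w=2 -- no cycle. Running total: 5
Add edge (1,7) w=2 -- no cycle. Running total: 7
Add edge (1,2) w=2 -- no cycle. Running total: 9
Add edge (3,4) w=2 -- no cycle. Running total: 11

MST edges: (1,3,w=1), (2,8,w=1), (5,6,w=1), (1,6,w=2), (1,7,w=2), (1,2,w=2), (3,4,w=2)
Total MST weight: 1 + 1 + 1 + 2 + 2 + 2 + 2 = 11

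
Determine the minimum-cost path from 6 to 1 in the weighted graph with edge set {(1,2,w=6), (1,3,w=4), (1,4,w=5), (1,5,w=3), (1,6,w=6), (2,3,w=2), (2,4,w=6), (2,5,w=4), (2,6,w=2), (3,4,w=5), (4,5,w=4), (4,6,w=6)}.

Step 1: Build adjacency list with weights:
  1: 2(w=6), 3(w=4), 4(w=5), 5(w=3), 6(w=6)
  2: 1(w=6), 3(w=2), 4(w=6), 5(w=4), 6(w=2)
  3: 1(w=4), 2(w=2), 4(w=5)
  4: 1(w=5), 2(w=6), 3(w=5), 5(w=4), 6(w=6)
  5: 1(w=3), 2(w=4), 4(w=4)
  6: 1(w=6), 2(w=2), 4(w=6)

Step 2: Apply Dijkstra's algorithm from vertex 6:
  Visit vertex 6 (distance=0)
    Update dist[1] = 6
    Update dist[2] = 2
    Update dist[4] = 6
  Visit vertex 2 (distance=2)
    Update dist[3] = 4
    Update dist[5] = 6
  Visit vertex 3 (distance=4)
  Visit vertex 1 (distance=6)

Step 3: Shortest path: 6 -> 1
Total weight: 6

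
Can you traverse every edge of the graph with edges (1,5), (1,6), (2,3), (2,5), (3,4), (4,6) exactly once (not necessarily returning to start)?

Step 1: Find the degree of each vertex:
  deg(1) = 2
  deg(2) = 2
  deg(3) = 2
  deg(4) = 2
  deg(5) = 2
  deg(6) = 2

Step 2: Count vertices with odd degree:
  All vertices have even degree (0 odd-degree vertices)

Step 3: Apply Euler's theorem:
  - Eulerian circuit exists iff graph is connected and all vertices have even degree
  - Eulerian path exists iff graph is connected and has 0 or 2 odd-degree vertices

Graph is connected with 0 odd-degree vertices.
Both Eulerian circuit and Eulerian path exist.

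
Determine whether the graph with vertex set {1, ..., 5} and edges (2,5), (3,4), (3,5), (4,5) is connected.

Step 1: Build adjacency list from edges:
  1: (none)
  2: 5
  3: 4, 5
  4: 3, 5
  5: 2, 3, 4

Step 2: Run BFS/DFS from vertex 1:
  Visited: {1}
  Reached 1 of 5 vertices

Step 3: Only 1 of 5 vertices reached. Graph is disconnected.
Connected components: {1}, {2, 3, 4, 5}
Answer: No, the graph is not connected (2 components).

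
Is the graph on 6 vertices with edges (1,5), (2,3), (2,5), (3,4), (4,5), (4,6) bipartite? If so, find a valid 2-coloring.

Step 1: Attempt 2-coloring using BFS:
  Start at vertex 1, assign color 0
  Color vertex 5 with color 1 (neighbor of 1)
  Color vertex 2 with color 0 (neighbor of 5)
  Color vertex 4 with color 0 (neighbor of 5)
  Color vertex 3 with color 1 (neighbor of 2)
  Color vertex 6 with color 1 (neighbor of 4)

Step 2: 2-coloring succeeded. No conflicts found.
  Set A (color 0): {1, 2, 4}
  Set B (color 1): {3, 5, 6}

The graph is bipartite with partition {1, 2, 4}, {3, 5, 6}.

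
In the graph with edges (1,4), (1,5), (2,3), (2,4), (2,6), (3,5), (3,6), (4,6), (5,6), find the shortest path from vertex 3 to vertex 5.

Step 1: Build adjacency list:
  1: 4, 5
  2: 3, 4, 6
  3: 2, 5, 6
  4: 1, 2, 6
  5: 1, 3, 6
  6: 2, 3, 4, 5

Step 2: BFS from vertex 3 to find shortest path to 5:
  vertex 2 reached at distance 1
  vertex 5 reached at distance 1

Step 3: Shortest path: 3 -> 5
Path length: 1 edge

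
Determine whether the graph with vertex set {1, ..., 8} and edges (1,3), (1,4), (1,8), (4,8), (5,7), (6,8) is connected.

Step 1: Build adjacency list from edges:
  1: 3, 4, 8
  2: (none)
  3: 1
  4: 1, 8
  5: 7
  6: 8
  7: 5
  8: 1, 4, 6

Step 2: Run BFS/DFS from vertex 1:
  Visited: {1, 3, 4, 8, 6}
  Reached 5 of 8 vertices

Step 3: Only 5 of 8 vertices reached. Graph is disconnected.
Connected components: {1, 3, 4, 6, 8}, {2}, {5, 7}
Answer: No, the graph is not connected (3 components).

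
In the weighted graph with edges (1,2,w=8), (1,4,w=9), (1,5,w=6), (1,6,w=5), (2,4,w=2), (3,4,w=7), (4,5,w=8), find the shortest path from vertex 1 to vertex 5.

Step 1: Build adjacency list with weights:
  1: 2(w=8), 4(w=9), 5(w=6), 6(w=5)
  2: 1(w=8), 4(w=2)
  3: 4(w=7)
  4: 1(w=9), 2(w=2), 3(w=7), 5(w=8)
  5: 1(w=6), 4(w=8)
  6: 1(w=5)

Step 2: Apply Dijkstra's algorithm from vertex 1:
  Visit vertex 1 (distance=0)
    Update dist[2] = 8
    Update dist[4] = 9
    Update dist[5] = 6
    Update dist[6] = 5
  Visit vertex 6 (distance=5)
  Visit vertex 5 (distance=6)

Step 3: Shortest path: 1 -> 5
Total weight: 6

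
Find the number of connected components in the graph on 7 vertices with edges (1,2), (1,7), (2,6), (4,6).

Step 1: Build adjacency list from edges:
  1: 2, 7
  2: 1, 6
  3: (none)
  4: 6
  5: (none)
  6: 2, 4
  7: 1

Step 2: Run BFS/DFS from vertex 1:
  Visited: {1, 2, 7, 6, 4}
  Reached 5 of 7 vertices

Step 3: Only 5 of 7 vertices reached. Graph is disconnected.
Connected components: {1, 2, 4, 6, 7}, {3}, {5}
Number of connected components: 3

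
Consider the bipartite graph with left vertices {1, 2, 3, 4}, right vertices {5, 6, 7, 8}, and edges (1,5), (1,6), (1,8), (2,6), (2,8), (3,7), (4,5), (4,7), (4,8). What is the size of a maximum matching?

Step 1: List the neighbors of each left vertex:
  1: 5, 6, 8
  2: 6, 8
  3: 7
  4: 5, 7, 8

Step 2: Greedily match left vertices, then look for augmenting paths:
  Match 1 -- 5
  Match 2 -- 6
  Match 3 -- 7
  Match 4 -- 8
  No augmenting path remains.

Step 3: Verify this is maximum:
  Matching size 4 = min(|L|, |R|) = min(4, 4), which is an upper bound, so this matching is maximum.

Maximum matching: {(1,5), (2,6), (3,7), (4,8)}
Size: 4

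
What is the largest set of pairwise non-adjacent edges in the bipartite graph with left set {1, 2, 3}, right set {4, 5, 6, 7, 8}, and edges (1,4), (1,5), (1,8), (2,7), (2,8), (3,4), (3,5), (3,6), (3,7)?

Step 1: List the neighbors of each left vertex:
  1: 4, 5, 8
  2: 7, 8
  3: 4, 5, 6, 7

Step 2: Greedily match left vertices, then look for augmenting paths:
  Match 1 -- 4
  Match 2 -- 7
  Match 3 -- 5
  No augmenting path remains.

Step 3: Verify this is maximum:
  Matching size 3 = min(|L|, |R|) = min(3, 5), which is an upper bound, so this matching is maximum.

Maximum matching: {(1,4), (2,7), (3,5)}
Size: 3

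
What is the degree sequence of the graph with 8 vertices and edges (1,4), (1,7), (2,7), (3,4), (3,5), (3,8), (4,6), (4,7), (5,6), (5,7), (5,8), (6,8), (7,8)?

Step 1: Count edges incident to each vertex:
  deg(1) = 2 (neighbors: 4, 7)
  deg(2) = 1 (neighbors: 7)
  deg(3) = 3 (neighbors: 4, 5, 8)
  deg(4) = 4 (neighbors: 1, 3, 6, 7)
  deg(5) = 4 (neighbors: 3, 6, 7, 8)
  deg(6) = 3 (neighbors: 4, 5, 8)
  deg(7) = 5 (neighbors: 1, 2, 4, 5, 8)
  deg(8) = 4 (neighbors: 3, 5, 6, 7)

Step 2: Sort degrees in non-increasing order:
  Degrees: [2, 1, 3, 4, 4, 3, 5, 4] -> sorted: [5, 4, 4, 4, 3, 3, 2, 1]

Degree sequence: [5, 4, 4, 4, 3, 3, 2, 1]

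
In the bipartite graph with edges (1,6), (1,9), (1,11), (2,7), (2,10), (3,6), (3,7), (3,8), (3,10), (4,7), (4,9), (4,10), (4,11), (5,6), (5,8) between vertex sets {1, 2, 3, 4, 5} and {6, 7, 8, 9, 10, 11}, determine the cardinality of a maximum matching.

Step 1: List the neighbors of each left vertex:
  1: 6, 9, 11
  2: 7, 10
  3: 6, 7, 8, 10
  4: 7, 9, 10, 11
  5: 6, 8

Step 2: Greedily match left vertices, then look for augmenting paths:
  Match 1 -- 11
  Match 2 -- 7
  Match 3 -- 8
  Match 4 -- 9
  Match 5 -- 6
  No augmenting path remains.

Step 3: Verify this is maximum:
  Matching size 5 = min(|L|, |R|) = min(5, 6), which is an upper bound, so this matching is maximum.

Maximum matching: {(1,11), (2,7), (3,8), (4,9), (5,6)}
Size: 5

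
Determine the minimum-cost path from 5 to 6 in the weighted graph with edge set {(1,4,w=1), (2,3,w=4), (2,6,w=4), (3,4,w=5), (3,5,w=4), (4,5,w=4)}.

Step 1: Build adjacency list with weights:
  1: 4(w=1)
  2: 3(w=4), 6(w=4)
  3: 2(w=4), 4(w=5), 5(w=4)
  4: 1(w=1), 3(w=5), 5(w=4)
  5: 3(w=4), 4(w=4)
  6: 2(w=4)

Step 2: Apply Dijkstra's algorithm from vertex 5:
  Visit vertex 5 (distance=0)
    Update dist[3] = 4
    Update dist[4] = 4
  Visit vertex 3 (distance=4)
    Update dist[2] = 8
  Visit vertex 4 (distance=4)
    Update dist[1] = 5
  Visit vertex 1 (distance=5)
  Visit vertex 2 (distance=8)
    Update dist[6] = 12
  Visit vertex 6 (distance=12)

Step 3: Shortest path: 5 -> 3 -> 2 -> 6
Total weight: 4 + 4 + 4 = 12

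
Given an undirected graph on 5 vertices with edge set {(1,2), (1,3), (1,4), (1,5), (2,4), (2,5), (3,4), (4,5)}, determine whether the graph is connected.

Step 1: Build adjacency list from edges:
  1: 2, 3, 4, 5
  2: 1, 4, 5
  3: 1, 4
  4: 1, 2, 3, 5
  5: 1, 2, 4

Step 2: Run BFS/DFS from vertex 1:
  Visited: {1, 2, 3, 4, 5}
  Reached 5 of 5 vertices

Step 3: All 5 vertices reached from vertex 1, so the graph is connected.
Answer: Yes, the graph is connected.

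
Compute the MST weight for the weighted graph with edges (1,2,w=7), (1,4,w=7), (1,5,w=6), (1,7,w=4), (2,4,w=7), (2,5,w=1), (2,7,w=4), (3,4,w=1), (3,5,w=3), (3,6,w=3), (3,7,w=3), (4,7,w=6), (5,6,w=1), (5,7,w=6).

Apply Kruskal's algorithm (sort edges by weight, add if no cycle):

Sorted edges by weight:
  (2,5) w=1
  (3,4) w=1
  (5,6) w=1
  (3,5) w=3
  (3,6) w=3
  (3,7) w=3
  (1,7) w=4
  (2,7) w=4
  (1,5) w=6
  (4,7) w=6
  (5,7) w=6
  (1,2) w=7
  (1,4) w=7
  (2,4) w=7

Add edge (2,5) w=1 -- no cycle. Running total: 1
Add edge (3,4) w=1 -- no cycle. Running total: 2
Add edge (5,6) w=1 -- no cycle. Running total: 3
Add edge (3,5) w=3 -- no cycle. Running total: 6
Skip edge (3,6) w=3 -- would create cycle
Add edge (3,7) w=3 -- no cycle. Running total: 9
Add edge (1,7) w=4 -- no cycle. Running total: 13

MST edges: (2,5,w=1), (3,4,w=1), (5,6,w=1), (3,5,w=3), (3,7,w=3), (1,7,w=4)
Total MST weight: 1 + 1 + 1 + 3 + 3 + 4 = 13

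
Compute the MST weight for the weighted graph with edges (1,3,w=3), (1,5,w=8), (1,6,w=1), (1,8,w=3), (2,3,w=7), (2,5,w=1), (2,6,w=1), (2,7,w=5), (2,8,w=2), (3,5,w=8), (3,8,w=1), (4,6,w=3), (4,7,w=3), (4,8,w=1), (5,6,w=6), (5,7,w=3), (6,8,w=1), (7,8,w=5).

Apply Kruskal's algorithm (sort edges by weight, add if no cycle):

Sorted edges by weight:
  (1,6) w=1
  (2,5) w=1
  (2,6) w=1
  (3,8) w=1
  (4,8) w=1
  (6,8) w=1
  (2,8) w=2
  (1,3) w=3
  (1,8) w=3
  (4,7) w=3
  (4,6) w=3
  (5,7) w=3
  (2,7) w=5
  (7,8) w=5
  (5,6) w=6
  (2,3) w=7
  (1,5) w=8
  (3,5) w=8

Add edge (1,6) w=1 -- no cycle. Running total: 1
Add edge (2,5) w=1 -- no cycle. Running total: 2
Add edge (2,6) w=1 -- no cycle. Running total: 3
Add edge (3,8) w=1 -- no cycle. Running total: 4
Add edge (4,8) w=1 -- no cycle. Running total: 5
Add edge (6,8) w=1 -- no cycle. Running total: 6
Skip edge (2,8) w=2 -- would create cycle
Skip edge (1,3) w=3 -- would create cycle
Skip edge (1,8) w=3 -- would create cycle
Add edge (4,7) w=3 -- no cycle. Running total: 9

MST edges: (1,6,w=1), (2,5,w=1), (2,6,w=1), (3,8,w=1), (4,8,w=1), (6,8,w=1), (4,7,w=3)
Total MST weight: 1 + 1 + 1 + 1 + 1 + 1 + 3 = 9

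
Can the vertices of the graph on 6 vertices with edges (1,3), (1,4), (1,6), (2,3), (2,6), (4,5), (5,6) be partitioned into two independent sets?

Step 1: Attempt 2-coloring using BFS:
  Start at vertex 1, assign color 0
  Color vertex 3 with color 1 (neighbor of 1)
  Color vertex 4 with color 1 (neighbor of 1)
  Color vertex 6 with color 1 (neighbor of 1)
  Color vertex 2 with color 0 (neighbor of 3)
  Color vertex 5 with color 0 (neighbor of 4)

Step 2: 2-coloring succeeded. No conflicts found.
  Set A (color 0): {1, 2, 5}
  Set B (color 1): {3, 4, 6}

The graph is bipartite with partition {1, 2, 5}, {3, 4, 6}.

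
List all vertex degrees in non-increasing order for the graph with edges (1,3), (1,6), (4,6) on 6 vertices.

Step 1: Count edges incident to each vertex:
  deg(1) = 2 (neighbors: 3, 6)
  deg(2) = 0 (neighbors: none)
  deg(3) = 1 (neighbors: 1)
  deg(4) = 1 (neighbors: 6)
  deg(5) = 0 (neighbors: none)
  deg(6) = 2 (neighbors: 1, 4)

Step 2: Sort degrees in non-increasing order:
  Degrees: [2, 0, 1, 1, 0, 2] -> sorted: [2, 2, 1, 1, 0, 0]

Degree sequence: [2, 2, 1, 1, 0, 0]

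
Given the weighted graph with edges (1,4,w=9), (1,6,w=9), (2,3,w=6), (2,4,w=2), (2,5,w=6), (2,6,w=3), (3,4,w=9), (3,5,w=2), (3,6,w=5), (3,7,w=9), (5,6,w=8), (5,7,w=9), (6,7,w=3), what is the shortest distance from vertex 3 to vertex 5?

Step 1: Build adjacency list with weights:
  1: 4(w=9), 6(w=9)
  2: 3(w=6), 4(w=2), 5(w=6), 6(w=3)
  3: 2(w=6), 4(w=9), 5(w=2), 6(w=5), 7(w=9)
  4: 1(w=9), 2(w=2), 3(w=9)
  5: 2(w=6), 3(w=2), 6(w=8), 7(w=9)
  6: 1(w=9), 2(w=3), 3(w=5), 5(w=8), 7(w=3)
  7: 3(w=9), 5(w=9), 6(w=3)

Step 2: Apply Dijkstra's algorithm from vertex 3:
  Visit vertex 3 (distance=0)
    Update dist[2] = 6
    Update dist[4] = 9
    Update dist[5] = 2
    Update dist[6] = 5
    Update dist[7] = 9
  Visit vertex 5 (distance=2)

Step 3: Shortest path: 3 -> 5
Total weight: 2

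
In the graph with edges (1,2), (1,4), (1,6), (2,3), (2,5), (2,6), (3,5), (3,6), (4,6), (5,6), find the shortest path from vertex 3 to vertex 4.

Step 1: Build adjacency list:
  1: 2, 4, 6
  2: 1, 3, 5, 6
  3: 2, 5, 6
  4: 1, 6
  5: 2, 3, 6
  6: 1, 2, 3, 4, 5

Step 2: BFS from vertex 3 to find shortest path to 4:
  vertex 2 reached at distance 1
  vertex 5 reached at distance 1
  vertex 6 reached at distance 1
  vertex 1 reached at distance 2
  vertex 4 reached at distance 2

Step 3: Shortest path: 3 -> 6 -> 4
Path length: 2 edges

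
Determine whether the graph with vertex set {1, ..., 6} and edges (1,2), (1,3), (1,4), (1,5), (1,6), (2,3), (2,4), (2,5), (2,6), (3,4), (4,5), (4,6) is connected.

Step 1: Build adjacency list from edges:
  1: 2, 3, 4, 5, 6
  2: 1, 3, 4, 5, 6
  3: 1, 2, 4
  4: 1, 2, 3, 5, 6
  5: 1, 2, 4
  6: 1, 2, 4

Step 2: Run BFS/DFS from vertex 1:
  Visited: {1, 2, 3, 4, 5, 6}
  Reached 6 of 6 vertices

Step 3: All 6 vertices reached from vertex 1, so the graph is connected.
Answer: Yes, the graph is connected.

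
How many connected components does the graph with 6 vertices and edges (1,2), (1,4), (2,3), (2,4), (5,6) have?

Step 1: Build adjacency list from edges:
  1: 2, 4
  2: 1, 3, 4
  3: 2
  4: 1, 2
  5: 6
  6: 5

Step 2: Run BFS/DFS from vertex 1:
  Visited: {1, 2, 4, 3}
  Reached 4 of 6 vertices

Step 3: Only 4 of 6 vertices reached. Graph is disconnected.
Connected components: {1, 2, 3, 4}, {5, 6}
Number of connected components: 2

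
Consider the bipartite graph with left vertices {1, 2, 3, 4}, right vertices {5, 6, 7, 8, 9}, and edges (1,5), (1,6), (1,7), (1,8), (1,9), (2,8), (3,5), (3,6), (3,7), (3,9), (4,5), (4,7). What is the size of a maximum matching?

Step 1: List the neighbors of each left vertex:
  1: 5, 6, 7, 8, 9
  2: 8
  3: 5, 6, 7, 9
  4: 5, 7

Step 2: Greedily match left vertices, then look for augmenting paths:
  Match 1 -- 5
  Match 2 -- 8
  Match 3 -- 6
  Match 4 -- 7
  No augmenting path remains.

Step 3: Verify this is maximum:
  Matching size 4 = min(|L|, |R|) = min(4, 5), which is an upper bound, so this matching is maximum.

Maximum matching: {(1,5), (2,8), (3,6), (4,7)}
Size: 4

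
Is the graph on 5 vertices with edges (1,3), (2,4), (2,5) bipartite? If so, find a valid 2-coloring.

Step 1: Attempt 2-coloring using BFS:
  Start at vertex 1, assign color 0
  Color vertex 3 with color 1 (neighbor of 1)
  Start new component at vertex 2, assign color 0
  Color vertex 4 with color 1 (neighbor of 2)
  Color vertex 5 with color 1 (neighbor of 2)

Step 2: 2-coloring succeeded. No conflicts found.
  Set A (color 0): {1, 2}
  Set B (color 1): {3, 4, 5}

The graph is bipartite with partition {1, 2}, {3, 4, 5}.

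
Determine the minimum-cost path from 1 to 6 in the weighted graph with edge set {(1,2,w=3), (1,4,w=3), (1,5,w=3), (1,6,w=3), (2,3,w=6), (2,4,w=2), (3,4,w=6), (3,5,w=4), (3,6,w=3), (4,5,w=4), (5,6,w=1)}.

Step 1: Build adjacency list with weights:
  1: 2(w=3), 4(w=3), 5(w=3), 6(w=3)
  2: 1(w=3), 3(w=6), 4(w=2)
  3: 2(w=6), 4(w=6), 5(w=4), 6(w=3)
  4: 1(w=3), 2(w=2), 3(w=6), 5(w=4)
  5: 1(w=3), 3(w=4), 4(w=4), 6(w=1)
  6: 1(w=3), 3(w=3), 5(w=1)

Step 2: Apply Dijkstra's algorithm from vertex 1:
  Visit vertex 1 (distance=0)
    Update dist[2] = 3
    Update dist[4] = 3
    Update dist[5] = 3
    Update dist[6] = 3
  Visit vertex 2 (distance=3)
    Update dist[3] = 9
  Visit vertex 4 (distance=3)
  Visit vertex 5 (distance=3)
    Update dist[3] = 7
  Visit vertex 6 (distance=3)
    Update dist[3] = 6

Step 3: Shortest path: 1 -> 6
Total weight: 3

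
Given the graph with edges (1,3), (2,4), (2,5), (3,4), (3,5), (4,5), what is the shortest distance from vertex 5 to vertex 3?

Step 1: Build adjacency list:
  1: 3
  2: 4, 5
  3: 1, 4, 5
  4: 2, 3, 5
  5: 2, 3, 4

Step 2: BFS from vertex 5 to find shortest path to 3:
  vertex 2 reached at distance 1
  vertex 3 reached at distance 1

Step 3: Shortest path: 5 -> 3
Path length: 1 edge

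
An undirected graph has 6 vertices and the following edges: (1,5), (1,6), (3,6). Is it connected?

Step 1: Build adjacency list from edges:
  1: 5, 6
  2: (none)
  3: 6
  4: (none)
  5: 1
  6: 1, 3

Step 2: Run BFS/DFS from vertex 1:
  Visited: {1, 5, 6, 3}
  Reached 4 of 6 vertices

Step 3: Only 4 of 6 vertices reached. Graph is disconnected.
Connected components: {1, 3, 5, 6}, {2}, {4}
Answer: No, the graph is not connected (3 components).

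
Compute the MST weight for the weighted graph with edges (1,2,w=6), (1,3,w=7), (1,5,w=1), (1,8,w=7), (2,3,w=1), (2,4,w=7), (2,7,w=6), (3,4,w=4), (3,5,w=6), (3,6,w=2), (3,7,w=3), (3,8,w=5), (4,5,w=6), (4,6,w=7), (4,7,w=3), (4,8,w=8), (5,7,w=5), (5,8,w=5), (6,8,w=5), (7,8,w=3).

Apply Kruskal's algorithm (sort edges by weight, add if no cycle):

Sorted edges by weight:
  (1,5) w=1
  (2,3) w=1
  (3,6) w=2
  (3,7) w=3
  (4,7) w=3
  (7,8) w=3
  (3,4) w=4
  (3,8) w=5
  (5,7) w=5
  (5,8) w=5
  (6,8) w=5
  (1,2) w=6
  (2,7) w=6
  (3,5) w=6
  (4,5) w=6
  (1,3) w=7
  (1,8) w=7
  (2,4) w=7
  (4,6) w=7
  (4,8) w=8

Add edge (1,5) w=1 -- no cycle. Running total: 1
Add edge (2,3) w=1 -- no cycle. Running total: 2
Add edge (3,6) w=2 -- no cycle. Running total: 4
Add edge (3,7) w=3 -- no cycle. Running total: 7
Add edge (4,7) w=3 -- no cycle. Running total: 10
Add edge (7,8) w=3 -- no cycle. Running total: 13
Skip edge (3,4) w=4 -- would create cycle
Skip edge (3,8) w=5 -- would create cycle
Add edge (5,7) w=5 -- no cycle. Running total: 18

MST edges: (1,5,w=1), (2,3,w=1), (3,6,w=2), (3,7,w=3), (4,7,w=3), (7,8,w=3), (5,7,w=5)
Total MST weight: 1 + 1 + 2 + 3 + 3 + 3 + 5 = 18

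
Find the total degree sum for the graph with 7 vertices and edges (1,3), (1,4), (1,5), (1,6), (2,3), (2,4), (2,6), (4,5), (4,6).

Step 1: Count edges incident to each vertex:
  deg(1) = 4 (neighbors: 3, 4, 5, 6)
  deg(2) = 3 (neighbors: 3, 4, 6)
  deg(3) = 2 (neighbors: 1, 2)
  deg(4) = 4 (neighbors: 1, 2, 5, 6)
  deg(5) = 2 (neighbors: 1, 4)
  deg(6) = 3 (neighbors: 1, 2, 4)
  deg(7) = 0 (neighbors: none)

Step 2: Sum all degrees:
  4 + 3 + 2 + 4 + 2 + 3 + 0 = 18

Verification: sum of degrees = 2 * |E| = 2 * 9 = 18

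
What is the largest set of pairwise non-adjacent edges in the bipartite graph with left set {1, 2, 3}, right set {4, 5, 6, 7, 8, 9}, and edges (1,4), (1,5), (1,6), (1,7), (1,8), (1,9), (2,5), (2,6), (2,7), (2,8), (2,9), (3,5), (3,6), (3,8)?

Step 1: List the neighbors of each left vertex:
  1: 4, 5, 6, 7, 8, 9
  2: 5, 6, 7, 8, 9
  3: 5, 6, 8

Step 2: Greedily match left vertices, then look for augmenting paths:
  Match 1 -- 4
  Match 2 -- 5
  Match 3 -- 6
  No augmenting path remains.

Step 3: Verify this is maximum:
  Matching size 3 = min(|L|, |R|) = min(3, 6), which is an upper bound, so this matching is maximum.

Maximum matching: {(1,4), (2,5), (3,6)}
Size: 3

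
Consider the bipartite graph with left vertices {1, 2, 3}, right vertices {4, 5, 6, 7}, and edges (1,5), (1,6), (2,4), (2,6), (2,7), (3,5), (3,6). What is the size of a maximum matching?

Step 1: List the neighbors of each left vertex:
  1: 5, 6
  2: 4, 6, 7
  3: 5, 6

Step 2: Greedily match left vertices, then look for augmenting paths:
  Match 1 -- 5
  Match 2 -- 4
  Match 3 -- 6
  No augmenting path remains.

Step 3: Verify this is maximum:
  Matching size 3 = min(|L|, |R|) = min(3, 4), which is an upper bound, so this matching is maximum.

Maximum matching: {(1,5), (2,4), (3,6)}
Size: 3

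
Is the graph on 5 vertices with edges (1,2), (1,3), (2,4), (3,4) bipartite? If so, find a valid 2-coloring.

Step 1: Attempt 2-coloring using BFS:
  Start at vertex 1, assign color 0
  Color vertex 2 with color 1 (neighbor of 1)
  Color vertex 3 with color 1 (neighbor of 1)
  Color vertex 4 with color 0 (neighbor of 2)
  Start new component at vertex 5, assign color 0

Step 2: 2-coloring succeeded. No conflicts found.
  Set A (color 0): {1, 4, 5}
  Set B (color 1): {2, 3}

The graph is bipartite with partition {1, 4, 5}, {2, 3}.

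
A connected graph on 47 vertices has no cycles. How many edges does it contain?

A tree on n vertices always has exactly n - 1 edges.
For n = 47: edges = 47 - 1 = 46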